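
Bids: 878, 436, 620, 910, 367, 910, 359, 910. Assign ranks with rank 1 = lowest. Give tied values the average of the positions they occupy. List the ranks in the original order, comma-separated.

Sorted (ascending): 359, 367, 436, 620, 878, 910, 910, 910
The 3 values of 910 occupy positions 6–8 → average rank 7.

5, 3, 4, 7, 2, 7, 1, 7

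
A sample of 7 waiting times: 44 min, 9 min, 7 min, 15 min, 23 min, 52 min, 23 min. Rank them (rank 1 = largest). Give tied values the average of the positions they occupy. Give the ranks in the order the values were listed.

Sorted (descending): 52, 44, 23, 23, 15, 9, 7
The 2 values of 23 occupy positions 3–4 → average rank (3+4)/2 = 3.5.

2, 6, 7, 5, 3.5, 1, 3.5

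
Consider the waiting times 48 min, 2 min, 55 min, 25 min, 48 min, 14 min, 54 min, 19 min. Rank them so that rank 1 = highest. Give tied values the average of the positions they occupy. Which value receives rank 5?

25

Sorted (descending): 55, 54, 48, 48, 25, 19, 14, 2
The 2 values of 48 occupy positions 3–4 → average rank (3+4)/2 = 3.5.
Rank 5 → value 25.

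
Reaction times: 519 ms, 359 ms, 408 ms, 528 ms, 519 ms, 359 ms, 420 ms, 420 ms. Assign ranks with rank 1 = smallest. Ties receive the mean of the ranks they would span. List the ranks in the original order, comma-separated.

6.5, 1.5, 3, 8, 6.5, 1.5, 4.5, 4.5

Sorted (ascending): 359, 359, 408, 420, 420, 519, 519, 528
The 2 values of 359 occupy positions 1–2 → average rank (1+2)/2 = 1.5.
The 2 values of 420 occupy positions 4–5 → average rank (4+5)/2 = 4.5.
The 2 values of 519 occupy positions 6–7 → average rank (6+7)/2 = 6.5.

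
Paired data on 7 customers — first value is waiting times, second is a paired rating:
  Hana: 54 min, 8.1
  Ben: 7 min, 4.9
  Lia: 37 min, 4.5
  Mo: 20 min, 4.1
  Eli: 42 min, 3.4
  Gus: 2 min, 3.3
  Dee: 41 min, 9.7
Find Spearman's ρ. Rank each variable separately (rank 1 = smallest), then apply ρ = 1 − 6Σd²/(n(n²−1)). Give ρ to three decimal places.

Ranks of variable 1: 7, 2, 4, 3, 6, 1, 5
Ranks of variable 2: 6, 5, 4, 3, 2, 1, 7
d = r₁ − r₂: 1, -3, 0, 0, 4, 0, -2
d²: 1, 9, 0, 0, 16, 0, 4; Σd² = 30
ρ = 1 − 6·30/(7·48) = 1 − 180/336 = 0.464

0.464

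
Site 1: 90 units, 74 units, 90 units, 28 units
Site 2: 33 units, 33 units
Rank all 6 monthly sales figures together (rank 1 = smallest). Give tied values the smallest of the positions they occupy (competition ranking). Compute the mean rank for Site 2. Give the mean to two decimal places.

2.00

Sorted (ascending): 28, 33, 33, 74, 90, 90
The 2 values of 33 occupy positions 2–3 → each gets rank 2.
The 2 values of 90 occupy positions 5–6 → each gets rank 5.
Site 2 values → pooled ranks: 33→2, 33→2
Mean rank = (2 + 2) / 2 = 2.00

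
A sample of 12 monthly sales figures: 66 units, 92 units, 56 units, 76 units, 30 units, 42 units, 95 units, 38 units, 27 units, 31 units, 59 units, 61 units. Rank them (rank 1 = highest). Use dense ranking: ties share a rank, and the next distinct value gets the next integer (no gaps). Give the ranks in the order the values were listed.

Sorted (descending): 95, 92, 76, 66, 61, 59, 56, 42, 38, 31, 30, 27
No ties — each value takes its position as its rank.

4, 2, 7, 3, 11, 8, 1, 9, 12, 10, 6, 5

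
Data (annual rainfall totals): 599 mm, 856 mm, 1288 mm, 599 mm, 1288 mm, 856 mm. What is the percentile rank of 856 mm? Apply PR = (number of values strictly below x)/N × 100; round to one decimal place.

33.3

N = 6.
Strictly below 856: 2. Equal to 856: 2.
PR = 2/6 × 100 = 33.3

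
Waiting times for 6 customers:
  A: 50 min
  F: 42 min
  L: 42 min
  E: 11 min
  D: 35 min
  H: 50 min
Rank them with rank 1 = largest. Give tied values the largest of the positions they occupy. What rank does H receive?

Sorted (descending): 50, 50, 42, 42, 35, 11
The 2 values of 50 occupy positions 1–2 → each gets rank 2.
The 2 values of 42 occupy positions 3–4 → each gets rank 4.
H has value 50 min → rank 2.

2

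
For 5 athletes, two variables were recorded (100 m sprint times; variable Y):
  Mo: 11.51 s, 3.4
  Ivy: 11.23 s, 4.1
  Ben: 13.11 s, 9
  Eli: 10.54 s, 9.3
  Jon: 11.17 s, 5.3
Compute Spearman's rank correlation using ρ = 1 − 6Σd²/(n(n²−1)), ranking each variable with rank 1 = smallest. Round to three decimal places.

-0.400

Ranks of variable 1: 4, 3, 5, 1, 2
Ranks of variable 2: 1, 2, 4, 5, 3
d = r₁ − r₂: 3, 1, 1, -4, -1
d²: 9, 1, 1, 16, 1; Σd² = 28
ρ = 1 − 6·28/(5·24) = 1 − 168/120 = -0.400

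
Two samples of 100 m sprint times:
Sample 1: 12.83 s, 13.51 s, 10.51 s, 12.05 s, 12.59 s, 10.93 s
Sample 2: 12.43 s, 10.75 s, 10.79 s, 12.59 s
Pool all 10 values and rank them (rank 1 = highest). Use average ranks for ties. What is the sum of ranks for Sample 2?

25.5

Sorted (descending): 13.51, 12.83, 12.59, 12.59, 12.43, 12.05, 10.93, 10.79, 10.75, 10.51
The 2 values of 12.59 occupy positions 3–4 → average rank (3+4)/2 = 3.5.
Sample 2 values → pooled ranks: 12.43→5, 10.75→9, 10.79→8, 12.59→3.5
Rank sum = 5 + 9 + 8 + 3.5 = 25.5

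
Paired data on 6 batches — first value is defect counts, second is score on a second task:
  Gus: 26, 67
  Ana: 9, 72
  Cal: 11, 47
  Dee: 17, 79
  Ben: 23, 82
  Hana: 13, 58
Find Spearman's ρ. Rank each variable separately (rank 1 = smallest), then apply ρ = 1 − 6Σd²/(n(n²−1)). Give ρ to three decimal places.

0.371

Ranks of variable 1: 6, 1, 2, 4, 5, 3
Ranks of variable 2: 3, 4, 1, 5, 6, 2
d = r₁ − r₂: 3, -3, 1, -1, -1, 1
d²: 9, 9, 1, 1, 1, 1; Σd² = 22
ρ = 1 − 6·22/(6·35) = 1 − 132/210 = 0.371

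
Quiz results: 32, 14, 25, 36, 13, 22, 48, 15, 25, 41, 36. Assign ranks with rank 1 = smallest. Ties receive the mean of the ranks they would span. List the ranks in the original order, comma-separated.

Sorted (ascending): 13, 14, 15, 22, 25, 25, 32, 36, 36, 41, 48
The 2 values of 25 occupy positions 5–6 → average rank (5+6)/2 = 5.5.
The 2 values of 36 occupy positions 8–9 → average rank (8+9)/2 = 8.5.

7, 2, 5.5, 8.5, 1, 4, 11, 3, 5.5, 10, 8.5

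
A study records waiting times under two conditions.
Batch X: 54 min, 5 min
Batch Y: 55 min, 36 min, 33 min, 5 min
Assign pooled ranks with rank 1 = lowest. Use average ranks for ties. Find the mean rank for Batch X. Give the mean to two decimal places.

3.25

Sorted (ascending): 5, 5, 33, 36, 54, 55
The 2 values of 5 occupy positions 1–2 → average rank (1+2)/2 = 1.5.
Batch X values → pooled ranks: 54→5, 5→1.5
Mean rank = (5 + 1.5) / 2 = 3.25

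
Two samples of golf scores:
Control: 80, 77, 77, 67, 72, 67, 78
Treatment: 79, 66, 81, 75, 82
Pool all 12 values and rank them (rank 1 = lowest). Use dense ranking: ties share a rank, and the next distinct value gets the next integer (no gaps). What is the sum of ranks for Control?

31

Sorted (ascending): 66, 67, 67, 72, 75, 77, 77, 78, 79, 80, 81, 82
The 2 values of 67 share dense rank 2.
The 2 values of 77 share dense rank 5.
Remaining distinct values take the next consecutive integers.
Control values → pooled ranks: 80→8, 77→5, 77→5, 67→2, 72→3, 67→2, 78→6
Rank sum = 8 + 5 + 5 + 2 + 3 + 2 + 6 = 31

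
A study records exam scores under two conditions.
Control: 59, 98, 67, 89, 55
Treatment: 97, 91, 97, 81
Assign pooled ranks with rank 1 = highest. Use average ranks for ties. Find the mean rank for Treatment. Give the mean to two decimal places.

Sorted (descending): 98, 97, 97, 91, 89, 81, 67, 59, 55
The 2 values of 97 occupy positions 2–3 → average rank (2+3)/2 = 2.5.
Treatment values → pooled ranks: 97→2.5, 91→4, 97→2.5, 81→6
Mean rank = (2.5 + 4 + 2.5 + 6) / 4 = 3.75

3.75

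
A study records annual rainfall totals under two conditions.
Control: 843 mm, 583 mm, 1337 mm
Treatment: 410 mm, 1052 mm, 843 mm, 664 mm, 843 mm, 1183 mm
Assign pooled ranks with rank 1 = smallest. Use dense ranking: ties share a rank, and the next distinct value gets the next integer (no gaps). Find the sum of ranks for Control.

Sorted (ascending): 410, 583, 664, 843, 843, 843, 1052, 1183, 1337
The 3 values of 843 share dense rank 4.
Remaining distinct values take the next consecutive integers.
Control values → pooled ranks: 843→4, 583→2, 1337→7
Rank sum = 4 + 2 + 7 = 13

13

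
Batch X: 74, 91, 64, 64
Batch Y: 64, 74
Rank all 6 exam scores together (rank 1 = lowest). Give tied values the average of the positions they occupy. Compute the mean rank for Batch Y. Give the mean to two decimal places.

Sorted (ascending): 64, 64, 64, 74, 74, 91
The 3 values of 64 occupy positions 1–3 → average rank 2.
The 2 values of 74 occupy positions 4–5 → average rank (4+5)/2 = 4.5.
Batch Y values → pooled ranks: 64→2, 74→4.5
Mean rank = (2 + 4.5) / 2 = 3.25

3.25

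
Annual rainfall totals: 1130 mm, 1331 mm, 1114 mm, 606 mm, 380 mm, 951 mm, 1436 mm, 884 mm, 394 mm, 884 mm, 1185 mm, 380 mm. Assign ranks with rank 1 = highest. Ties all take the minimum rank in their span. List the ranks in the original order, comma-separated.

4, 2, 5, 9, 11, 6, 1, 7, 10, 7, 3, 11

Sorted (descending): 1436, 1331, 1185, 1130, 1114, 951, 884, 884, 606, 394, 380, 380
The 2 values of 884 occupy positions 7–8 → each gets rank 7.
The 2 values of 380 occupy positions 11–12 → each gets rank 11.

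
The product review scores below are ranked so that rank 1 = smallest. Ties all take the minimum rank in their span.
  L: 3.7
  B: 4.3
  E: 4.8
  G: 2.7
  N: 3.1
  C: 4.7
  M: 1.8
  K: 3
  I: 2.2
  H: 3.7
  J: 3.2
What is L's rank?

7

Sorted (ascending): 1.8, 2.2, 2.7, 3, 3.1, 3.2, 3.7, 3.7, 4.3, 4.7, 4.8
The 2 values of 3.7 occupy positions 7–8 → each gets rank 7.
L has value 3.7 → rank 7.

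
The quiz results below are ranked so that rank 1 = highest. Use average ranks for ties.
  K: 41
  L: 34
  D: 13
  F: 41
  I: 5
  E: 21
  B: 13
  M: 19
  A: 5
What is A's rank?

Sorted (descending): 41, 41, 34, 21, 19, 13, 13, 5, 5
The 2 values of 41 occupy positions 1–2 → average rank (1+2)/2 = 1.5.
The 2 values of 13 occupy positions 6–7 → average rank (6+7)/2 = 6.5.
The 2 values of 5 occupy positions 8–9 → average rank (8+9)/2 = 8.5.
A has value 5 → rank 8.5.

8.5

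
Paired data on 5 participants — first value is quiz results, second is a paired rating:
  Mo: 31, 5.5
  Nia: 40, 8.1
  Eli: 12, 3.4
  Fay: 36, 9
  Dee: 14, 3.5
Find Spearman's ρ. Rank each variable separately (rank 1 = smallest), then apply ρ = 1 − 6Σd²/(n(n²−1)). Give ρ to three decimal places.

Ranks of variable 1: 3, 5, 1, 4, 2
Ranks of variable 2: 3, 4, 1, 5, 2
d = r₁ − r₂: 0, 1, 0, -1, 0
d²: 0, 1, 0, 1, 0; Σd² = 2
ρ = 1 − 6·2/(5·24) = 1 − 12/120 = 0.900

0.900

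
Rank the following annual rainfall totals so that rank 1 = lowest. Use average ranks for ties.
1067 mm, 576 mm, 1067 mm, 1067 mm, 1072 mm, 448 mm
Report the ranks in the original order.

4, 2, 4, 4, 6, 1

Sorted (ascending): 448, 576, 1067, 1067, 1067, 1072
The 3 values of 1067 occupy positions 3–5 → average rank 4.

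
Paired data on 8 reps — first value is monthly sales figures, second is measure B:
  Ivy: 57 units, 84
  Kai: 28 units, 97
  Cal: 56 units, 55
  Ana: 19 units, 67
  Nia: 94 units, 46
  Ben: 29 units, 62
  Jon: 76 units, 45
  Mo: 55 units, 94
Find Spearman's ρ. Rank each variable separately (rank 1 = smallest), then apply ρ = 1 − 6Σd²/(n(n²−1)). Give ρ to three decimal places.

Ranks of variable 1: 6, 2, 5, 1, 8, 3, 7, 4
Ranks of variable 2: 6, 8, 3, 5, 2, 4, 1, 7
d = r₁ − r₂: 0, -6, 2, -4, 6, -1, 6, -3
d²: 0, 36, 4, 16, 36, 1, 36, 9; Σd² = 138
ρ = 1 − 6·138/(8·63) = 1 − 828/504 = -0.643

-0.643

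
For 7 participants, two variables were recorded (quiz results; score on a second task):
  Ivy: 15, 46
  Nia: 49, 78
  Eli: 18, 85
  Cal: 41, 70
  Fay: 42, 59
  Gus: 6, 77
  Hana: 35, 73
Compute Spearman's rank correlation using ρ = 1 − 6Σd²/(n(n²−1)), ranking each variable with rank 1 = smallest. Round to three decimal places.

Ranks of variable 1: 2, 7, 3, 5, 6, 1, 4
Ranks of variable 2: 1, 6, 7, 3, 2, 5, 4
d = r₁ − r₂: 1, 1, -4, 2, 4, -4, 0
d²: 1, 1, 16, 4, 16, 16, 0; Σd² = 54
ρ = 1 − 6·54/(7·48) = 1 − 324/336 = 0.036

0.036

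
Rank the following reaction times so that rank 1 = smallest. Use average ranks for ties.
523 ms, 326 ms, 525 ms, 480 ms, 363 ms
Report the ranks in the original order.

Sorted (ascending): 326, 363, 480, 523, 525
No ties — each value takes its position as its rank.

4, 1, 5, 3, 2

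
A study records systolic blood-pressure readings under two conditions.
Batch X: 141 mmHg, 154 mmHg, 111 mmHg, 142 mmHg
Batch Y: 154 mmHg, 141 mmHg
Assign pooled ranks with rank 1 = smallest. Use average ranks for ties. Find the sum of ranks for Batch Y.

8

Sorted (ascending): 111, 141, 141, 142, 154, 154
The 2 values of 141 occupy positions 2–3 → average rank (2+3)/2 = 2.5.
The 2 values of 154 occupy positions 5–6 → average rank (5+6)/2 = 5.5.
Batch Y values → pooled ranks: 154→5.5, 141→2.5
Rank sum = 5.5 + 2.5 = 8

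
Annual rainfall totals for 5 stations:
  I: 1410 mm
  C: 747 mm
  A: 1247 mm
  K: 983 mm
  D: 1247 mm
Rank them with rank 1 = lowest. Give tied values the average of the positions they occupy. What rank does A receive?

3.5

Sorted (ascending): 747, 983, 1247, 1247, 1410
The 2 values of 1247 occupy positions 3–4 → average rank (3+4)/2 = 3.5.
A has value 1247 mm → rank 3.5.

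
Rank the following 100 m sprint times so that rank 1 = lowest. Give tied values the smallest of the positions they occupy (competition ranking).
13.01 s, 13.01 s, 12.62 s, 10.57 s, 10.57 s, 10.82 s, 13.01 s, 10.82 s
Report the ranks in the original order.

6, 6, 5, 1, 1, 3, 6, 3

Sorted (ascending): 10.57, 10.57, 10.82, 10.82, 12.62, 13.01, 13.01, 13.01
The 2 values of 10.57 occupy positions 1–2 → each gets rank 1.
The 2 values of 10.82 occupy positions 3–4 → each gets rank 3.
The 3 values of 13.01 occupy positions 6–8 → each gets rank 6.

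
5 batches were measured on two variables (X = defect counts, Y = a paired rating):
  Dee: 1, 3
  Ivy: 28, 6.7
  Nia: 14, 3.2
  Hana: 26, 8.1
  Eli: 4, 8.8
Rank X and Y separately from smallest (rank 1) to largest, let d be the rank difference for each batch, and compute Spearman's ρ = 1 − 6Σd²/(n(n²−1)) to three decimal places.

Ranks of variable 1: 1, 5, 3, 4, 2
Ranks of variable 2: 1, 3, 2, 4, 5
d = r₁ − r₂: 0, 2, 1, 0, -3
d²: 0, 4, 1, 0, 9; Σd² = 14
ρ = 1 − 6·14/(5·24) = 1 − 84/120 = 0.300

0.300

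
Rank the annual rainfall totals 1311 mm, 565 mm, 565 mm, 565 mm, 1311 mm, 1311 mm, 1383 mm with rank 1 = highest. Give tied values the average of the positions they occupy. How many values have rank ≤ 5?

4

Sorted (descending): 1383, 1311, 1311, 1311, 565, 565, 565
The 3 values of 1311 occupy positions 2–4 → average rank 3.
The 3 values of 565 occupy positions 5–7 → average rank 6.
Ranks ≤ 5: {1, 3, 3, 3} → 4 values.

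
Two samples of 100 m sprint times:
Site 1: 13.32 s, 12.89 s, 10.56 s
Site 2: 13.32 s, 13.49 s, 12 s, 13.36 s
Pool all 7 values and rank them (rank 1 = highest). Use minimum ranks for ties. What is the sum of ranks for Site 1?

15

Sorted (descending): 13.49, 13.36, 13.32, 13.32, 12.89, 12, 10.56
The 2 values of 13.32 occupy positions 3–4 → each gets rank 3.
Site 1 values → pooled ranks: 13.32→3, 12.89→5, 10.56→7
Rank sum = 3 + 5 + 7 = 15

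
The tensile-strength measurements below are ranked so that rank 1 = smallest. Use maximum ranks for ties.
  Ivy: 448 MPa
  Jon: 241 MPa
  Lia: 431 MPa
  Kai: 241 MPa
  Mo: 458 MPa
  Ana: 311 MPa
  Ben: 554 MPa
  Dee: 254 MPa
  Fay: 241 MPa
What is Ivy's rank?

7

Sorted (ascending): 241, 241, 241, 254, 311, 431, 448, 458, 554
The 3 values of 241 occupy positions 1–3 → each gets rank 3.
Ivy has value 448 MPa → rank 7.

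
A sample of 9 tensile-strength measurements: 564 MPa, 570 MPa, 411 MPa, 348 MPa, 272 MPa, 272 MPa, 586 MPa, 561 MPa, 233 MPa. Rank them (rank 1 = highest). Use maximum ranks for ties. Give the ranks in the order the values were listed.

3, 2, 5, 6, 8, 8, 1, 4, 9

Sorted (descending): 586, 570, 564, 561, 411, 348, 272, 272, 233
The 2 values of 272 occupy positions 7–8 → each gets rank 8.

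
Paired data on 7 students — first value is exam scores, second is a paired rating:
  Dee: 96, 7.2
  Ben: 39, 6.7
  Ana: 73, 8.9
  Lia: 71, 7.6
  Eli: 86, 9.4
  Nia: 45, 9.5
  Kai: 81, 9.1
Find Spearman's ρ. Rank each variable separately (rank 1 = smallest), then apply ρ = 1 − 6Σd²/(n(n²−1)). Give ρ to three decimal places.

Ranks of variable 1: 7, 1, 4, 3, 6, 2, 5
Ranks of variable 2: 2, 1, 4, 3, 6, 7, 5
d = r₁ − r₂: 5, 0, 0, 0, 0, -5, 0
d²: 25, 0, 0, 0, 0, 25, 0; Σd² = 50
ρ = 1 − 6·50/(7·48) = 1 − 300/336 = 0.107

0.107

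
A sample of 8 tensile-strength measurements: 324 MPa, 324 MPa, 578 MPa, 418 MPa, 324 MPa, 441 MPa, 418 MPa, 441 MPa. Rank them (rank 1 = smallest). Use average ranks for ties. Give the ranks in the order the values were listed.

Sorted (ascending): 324, 324, 324, 418, 418, 441, 441, 578
The 3 values of 324 occupy positions 1–3 → average rank 2.
The 2 values of 418 occupy positions 4–5 → average rank (4+5)/2 = 4.5.
The 2 values of 441 occupy positions 6–7 → average rank (6+7)/2 = 6.5.

2, 2, 8, 4.5, 2, 6.5, 4.5, 6.5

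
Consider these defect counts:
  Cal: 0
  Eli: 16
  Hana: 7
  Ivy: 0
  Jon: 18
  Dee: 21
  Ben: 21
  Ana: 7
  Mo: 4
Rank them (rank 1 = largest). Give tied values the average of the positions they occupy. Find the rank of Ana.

Sorted (descending): 21, 21, 18, 16, 7, 7, 4, 0, 0
The 2 values of 21 occupy positions 1–2 → average rank (1+2)/2 = 1.5.
The 2 values of 7 occupy positions 5–6 → average rank (5+6)/2 = 5.5.
The 2 values of 0 occupy positions 8–9 → average rank (8+9)/2 = 8.5.
Ana has value 7 → rank 5.5.

5.5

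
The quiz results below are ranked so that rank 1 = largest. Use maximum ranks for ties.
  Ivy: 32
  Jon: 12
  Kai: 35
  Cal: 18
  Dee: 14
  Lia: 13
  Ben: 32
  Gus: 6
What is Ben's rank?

Sorted (descending): 35, 32, 32, 18, 14, 13, 12, 6
The 2 values of 32 occupy positions 2–3 → each gets rank 3.
Ben has value 32 → rank 3.

3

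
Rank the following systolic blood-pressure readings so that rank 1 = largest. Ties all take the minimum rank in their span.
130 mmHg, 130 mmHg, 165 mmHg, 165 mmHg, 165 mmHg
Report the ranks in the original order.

4, 4, 1, 1, 1

Sorted (descending): 165, 165, 165, 130, 130
The 3 values of 165 occupy positions 1–3 → each gets rank 1.
The 2 values of 130 occupy positions 4–5 → each gets rank 4.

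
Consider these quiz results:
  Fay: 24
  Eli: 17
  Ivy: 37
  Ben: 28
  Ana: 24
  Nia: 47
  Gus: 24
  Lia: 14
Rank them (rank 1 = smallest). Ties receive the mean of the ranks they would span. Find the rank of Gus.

4

Sorted (ascending): 14, 17, 24, 24, 24, 28, 37, 47
The 3 values of 24 occupy positions 3–5 → average rank 4.
Gus has value 24 → rank 4.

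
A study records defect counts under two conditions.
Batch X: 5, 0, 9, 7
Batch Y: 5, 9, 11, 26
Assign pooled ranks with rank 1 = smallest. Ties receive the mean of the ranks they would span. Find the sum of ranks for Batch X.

Sorted (ascending): 0, 5, 5, 7, 9, 9, 11, 26
The 2 values of 5 occupy positions 2–3 → average rank (2+3)/2 = 2.5.
The 2 values of 9 occupy positions 5–6 → average rank (5+6)/2 = 5.5.
Batch X values → pooled ranks: 5→2.5, 0→1, 9→5.5, 7→4
Rank sum = 2.5 + 1 + 5.5 + 4 = 13

13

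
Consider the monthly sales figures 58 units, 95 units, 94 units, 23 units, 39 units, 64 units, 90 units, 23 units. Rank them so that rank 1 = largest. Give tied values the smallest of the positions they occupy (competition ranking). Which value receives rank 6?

Sorted (descending): 95, 94, 90, 64, 58, 39, 23, 23
The 2 values of 23 occupy positions 7–8 → each gets rank 7.
Rank 6 → value 39.

39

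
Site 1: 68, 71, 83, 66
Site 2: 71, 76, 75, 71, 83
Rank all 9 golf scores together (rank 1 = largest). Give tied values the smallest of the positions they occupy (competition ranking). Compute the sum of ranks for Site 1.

Sorted (descending): 83, 83, 76, 75, 71, 71, 71, 68, 66
The 2 values of 83 occupy positions 1–2 → each gets rank 1.
The 3 values of 71 occupy positions 5–7 → each gets rank 5.
Site 1 values → pooled ranks: 68→8, 71→5, 83→1, 66→9
Rank sum = 8 + 5 + 1 + 9 = 23

23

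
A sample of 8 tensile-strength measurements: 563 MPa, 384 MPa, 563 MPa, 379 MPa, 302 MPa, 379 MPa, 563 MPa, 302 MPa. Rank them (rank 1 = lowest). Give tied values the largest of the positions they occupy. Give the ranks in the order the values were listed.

8, 5, 8, 4, 2, 4, 8, 2

Sorted (ascending): 302, 302, 379, 379, 384, 563, 563, 563
The 2 values of 302 occupy positions 1–2 → each gets rank 2.
The 2 values of 379 occupy positions 3–4 → each gets rank 4.
The 3 values of 563 occupy positions 6–8 → each gets rank 8.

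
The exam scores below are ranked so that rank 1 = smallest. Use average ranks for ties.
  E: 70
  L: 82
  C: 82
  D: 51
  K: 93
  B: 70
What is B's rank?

Sorted (ascending): 51, 70, 70, 82, 82, 93
The 2 values of 70 occupy positions 2–3 → average rank (2+3)/2 = 2.5.
The 2 values of 82 occupy positions 4–5 → average rank (4+5)/2 = 4.5.
B has value 70 → rank 2.5.

2.5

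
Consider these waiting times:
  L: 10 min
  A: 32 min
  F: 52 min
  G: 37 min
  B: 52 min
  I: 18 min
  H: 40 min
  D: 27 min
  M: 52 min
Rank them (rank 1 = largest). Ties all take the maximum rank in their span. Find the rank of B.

Sorted (descending): 52, 52, 52, 40, 37, 32, 27, 18, 10
The 3 values of 52 occupy positions 1–3 → each gets rank 3.
B has value 52 min → rank 3.

3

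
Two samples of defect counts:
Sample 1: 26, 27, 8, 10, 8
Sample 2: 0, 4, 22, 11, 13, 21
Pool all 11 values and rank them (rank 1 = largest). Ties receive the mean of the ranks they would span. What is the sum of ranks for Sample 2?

Sorted (descending): 27, 26, 22, 21, 13, 11, 10, 8, 8, 4, 0
The 2 values of 8 occupy positions 8–9 → average rank (8+9)/2 = 8.5.
Sample 2 values → pooled ranks: 0→11, 4→10, 22→3, 11→6, 13→5, 21→4
Rank sum = 11 + 10 + 3 + 6 + 5 + 4 = 39

39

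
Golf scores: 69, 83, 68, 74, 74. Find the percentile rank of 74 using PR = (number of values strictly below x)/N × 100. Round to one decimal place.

40.0

N = 5.
Strictly below 74: 2. Equal to 74: 2.
PR = 2/5 × 100 = 40.0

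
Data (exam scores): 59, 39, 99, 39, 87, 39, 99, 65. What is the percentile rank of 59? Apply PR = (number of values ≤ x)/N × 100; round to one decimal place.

N = 8.
Strictly below 59: 3. Equal to 59: 1.
PR = 4/8 × 100 = 50.0

50.0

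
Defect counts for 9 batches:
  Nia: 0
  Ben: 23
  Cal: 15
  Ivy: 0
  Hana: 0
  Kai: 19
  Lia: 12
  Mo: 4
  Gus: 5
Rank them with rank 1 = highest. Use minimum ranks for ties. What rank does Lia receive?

4

Sorted (descending): 23, 19, 15, 12, 5, 4, 0, 0, 0
The 3 values of 0 occupy positions 7–9 → each gets rank 7.
Lia has value 12 → rank 4.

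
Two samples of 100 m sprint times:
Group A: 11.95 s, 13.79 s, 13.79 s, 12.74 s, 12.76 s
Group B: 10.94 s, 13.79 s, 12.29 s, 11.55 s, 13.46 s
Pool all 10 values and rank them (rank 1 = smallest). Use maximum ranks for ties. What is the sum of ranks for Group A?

34

Sorted (ascending): 10.94, 11.55, 11.95, 12.29, 12.74, 12.76, 13.46, 13.79, 13.79, 13.79
The 3 values of 13.79 occupy positions 8–10 → each gets rank 10.
Group A values → pooled ranks: 11.95→3, 13.79→10, 13.79→10, 12.74→5, 12.76→6
Rank sum = 3 + 10 + 10 + 5 + 6 = 34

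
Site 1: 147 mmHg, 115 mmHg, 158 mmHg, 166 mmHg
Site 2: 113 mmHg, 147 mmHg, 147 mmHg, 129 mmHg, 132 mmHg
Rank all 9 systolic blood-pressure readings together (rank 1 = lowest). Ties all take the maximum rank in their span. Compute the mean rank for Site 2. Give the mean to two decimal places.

4.40

Sorted (ascending): 113, 115, 129, 132, 147, 147, 147, 158, 166
The 3 values of 147 occupy positions 5–7 → each gets rank 7.
Site 2 values → pooled ranks: 113→1, 147→7, 147→7, 129→3, 132→4
Mean rank = (1 + 7 + 7 + 3 + 4) / 5 = 4.40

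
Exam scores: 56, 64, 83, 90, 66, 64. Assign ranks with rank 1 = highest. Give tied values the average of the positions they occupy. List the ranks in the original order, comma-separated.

6, 4.5, 2, 1, 3, 4.5

Sorted (descending): 90, 83, 66, 64, 64, 56
The 2 values of 64 occupy positions 4–5 → average rank (4+5)/2 = 4.5.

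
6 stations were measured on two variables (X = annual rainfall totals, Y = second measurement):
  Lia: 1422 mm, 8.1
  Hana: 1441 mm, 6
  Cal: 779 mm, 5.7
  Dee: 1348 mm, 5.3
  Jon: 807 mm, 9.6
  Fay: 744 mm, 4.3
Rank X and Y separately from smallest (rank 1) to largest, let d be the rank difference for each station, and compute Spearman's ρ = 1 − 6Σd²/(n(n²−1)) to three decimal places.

0.486

Ranks of variable 1: 5, 6, 2, 4, 3, 1
Ranks of variable 2: 5, 4, 3, 2, 6, 1
d = r₁ − r₂: 0, 2, -1, 2, -3, 0
d²: 0, 4, 1, 4, 9, 0; Σd² = 18
ρ = 1 − 6·18/(6·35) = 1 − 108/210 = 0.486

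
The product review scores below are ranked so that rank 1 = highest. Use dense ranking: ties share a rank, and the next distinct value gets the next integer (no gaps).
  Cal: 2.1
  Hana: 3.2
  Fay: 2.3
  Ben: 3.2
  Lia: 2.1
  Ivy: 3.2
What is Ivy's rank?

Sorted (descending): 3.2, 3.2, 3.2, 2.3, 2.1, 2.1
The 3 values of 3.2 share dense rank 1.
The 2 values of 2.1 share dense rank 3.
Remaining distinct values take the next consecutive integers.
Ivy has value 3.2 → rank 1.

1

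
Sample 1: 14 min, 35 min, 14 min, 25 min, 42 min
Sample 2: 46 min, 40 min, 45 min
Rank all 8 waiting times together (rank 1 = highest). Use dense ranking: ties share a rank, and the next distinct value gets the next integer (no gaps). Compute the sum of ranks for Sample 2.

Sorted (descending): 46, 45, 42, 40, 35, 25, 14, 14
The 2 values of 14 share dense rank 7.
Remaining distinct values take the next consecutive integers.
Sample 2 values → pooled ranks: 46→1, 40→4, 45→2
Rank sum = 1 + 4 + 2 = 7

7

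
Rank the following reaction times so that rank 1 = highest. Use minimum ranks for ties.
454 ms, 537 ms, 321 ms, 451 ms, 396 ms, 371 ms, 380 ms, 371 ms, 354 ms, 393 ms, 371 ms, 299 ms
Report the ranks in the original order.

Sorted (descending): 537, 454, 451, 396, 393, 380, 371, 371, 371, 354, 321, 299
The 3 values of 371 occupy positions 7–9 → each gets rank 7.

2, 1, 11, 3, 4, 7, 6, 7, 10, 5, 7, 12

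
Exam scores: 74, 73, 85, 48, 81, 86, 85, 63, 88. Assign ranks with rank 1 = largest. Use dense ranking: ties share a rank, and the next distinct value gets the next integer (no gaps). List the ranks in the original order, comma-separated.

5, 6, 3, 8, 4, 2, 3, 7, 1

Sorted (descending): 88, 86, 85, 85, 81, 74, 73, 63, 48
The 2 values of 85 share dense rank 3.
Remaining distinct values take the next consecutive integers.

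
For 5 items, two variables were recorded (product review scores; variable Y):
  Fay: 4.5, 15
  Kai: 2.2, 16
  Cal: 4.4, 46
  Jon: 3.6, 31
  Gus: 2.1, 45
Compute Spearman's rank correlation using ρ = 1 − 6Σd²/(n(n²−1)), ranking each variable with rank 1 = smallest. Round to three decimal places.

Ranks of variable 1: 5, 2, 4, 3, 1
Ranks of variable 2: 1, 2, 5, 3, 4
d = r₁ − r₂: 4, 0, -1, 0, -3
d²: 16, 0, 1, 0, 9; Σd² = 26
ρ = 1 − 6·26/(5·24) = 1 − 156/120 = -0.300

-0.300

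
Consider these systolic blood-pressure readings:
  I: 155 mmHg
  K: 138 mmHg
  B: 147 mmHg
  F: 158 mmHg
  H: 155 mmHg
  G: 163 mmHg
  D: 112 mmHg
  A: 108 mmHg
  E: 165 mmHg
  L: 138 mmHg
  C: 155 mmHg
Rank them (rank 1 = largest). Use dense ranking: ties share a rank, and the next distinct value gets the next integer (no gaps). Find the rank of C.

Sorted (descending): 165, 163, 158, 155, 155, 155, 147, 138, 138, 112, 108
The 3 values of 155 share dense rank 4.
The 2 values of 138 share dense rank 6.
Remaining distinct values take the next consecutive integers.
C has value 155 mmHg → rank 4.

4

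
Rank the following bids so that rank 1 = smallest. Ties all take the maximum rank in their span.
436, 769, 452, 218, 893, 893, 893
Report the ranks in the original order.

2, 4, 3, 1, 7, 7, 7

Sorted (ascending): 218, 436, 452, 769, 893, 893, 893
The 3 values of 893 occupy positions 5–7 → each gets rank 7.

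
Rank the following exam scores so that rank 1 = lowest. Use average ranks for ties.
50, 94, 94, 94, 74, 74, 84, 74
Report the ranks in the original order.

Sorted (ascending): 50, 74, 74, 74, 84, 94, 94, 94
The 3 values of 74 occupy positions 2–4 → average rank 3.
The 3 values of 94 occupy positions 6–8 → average rank 7.

1, 7, 7, 7, 3, 3, 5, 3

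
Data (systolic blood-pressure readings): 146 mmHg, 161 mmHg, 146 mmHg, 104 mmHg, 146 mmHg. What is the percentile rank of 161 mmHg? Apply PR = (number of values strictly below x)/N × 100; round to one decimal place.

N = 5.
Strictly below 161: 4. Equal to 161: 1.
PR = 4/5 × 100 = 80.0

80.0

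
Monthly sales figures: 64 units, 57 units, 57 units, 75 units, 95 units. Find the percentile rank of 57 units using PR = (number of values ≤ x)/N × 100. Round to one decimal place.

40.0

N = 5.
Strictly below 57: 0. Equal to 57: 2.
PR = 2/5 × 100 = 40.0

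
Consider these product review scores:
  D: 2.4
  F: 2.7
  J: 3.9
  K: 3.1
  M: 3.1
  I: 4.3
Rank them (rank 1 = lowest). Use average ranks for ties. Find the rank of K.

3.5

Sorted (ascending): 2.4, 2.7, 3.1, 3.1, 3.9, 4.3
The 2 values of 3.1 occupy positions 3–4 → average rank (3+4)/2 = 3.5.
K has value 3.1 → rank 3.5.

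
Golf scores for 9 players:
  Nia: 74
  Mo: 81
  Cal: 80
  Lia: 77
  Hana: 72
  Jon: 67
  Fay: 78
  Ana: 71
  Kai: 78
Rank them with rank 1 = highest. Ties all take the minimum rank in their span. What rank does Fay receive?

Sorted (descending): 81, 80, 78, 78, 77, 74, 72, 71, 67
The 2 values of 78 occupy positions 3–4 → each gets rank 3.
Fay has value 78 → rank 3.

3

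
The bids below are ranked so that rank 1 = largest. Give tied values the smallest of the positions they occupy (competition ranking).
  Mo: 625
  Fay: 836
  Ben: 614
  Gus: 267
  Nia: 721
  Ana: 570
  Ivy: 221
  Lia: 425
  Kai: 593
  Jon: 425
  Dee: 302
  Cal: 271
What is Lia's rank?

Sorted (descending): 836, 721, 625, 614, 593, 570, 425, 425, 302, 271, 267, 221
The 2 values of 425 occupy positions 7–8 → each gets rank 7.
Lia has value 425 → rank 7.

7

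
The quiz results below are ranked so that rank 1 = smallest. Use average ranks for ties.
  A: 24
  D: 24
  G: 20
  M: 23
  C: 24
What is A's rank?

4

Sorted (ascending): 20, 23, 24, 24, 24
The 3 values of 24 occupy positions 3–5 → average rank 4.
A has value 24 → rank 4.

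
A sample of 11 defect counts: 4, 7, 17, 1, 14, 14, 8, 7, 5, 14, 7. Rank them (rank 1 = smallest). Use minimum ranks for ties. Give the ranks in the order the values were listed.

2, 4, 11, 1, 8, 8, 7, 4, 3, 8, 4

Sorted (ascending): 1, 4, 5, 7, 7, 7, 8, 14, 14, 14, 17
The 3 values of 7 occupy positions 4–6 → each gets rank 4.
The 3 values of 14 occupy positions 8–10 → each gets rank 8.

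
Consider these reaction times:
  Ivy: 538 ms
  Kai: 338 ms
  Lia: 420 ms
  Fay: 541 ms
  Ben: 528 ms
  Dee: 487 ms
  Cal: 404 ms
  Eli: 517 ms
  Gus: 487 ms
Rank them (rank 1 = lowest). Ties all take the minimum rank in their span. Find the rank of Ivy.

8

Sorted (ascending): 338, 404, 420, 487, 487, 517, 528, 538, 541
The 2 values of 487 occupy positions 4–5 → each gets rank 4.
Ivy has value 538 ms → rank 8.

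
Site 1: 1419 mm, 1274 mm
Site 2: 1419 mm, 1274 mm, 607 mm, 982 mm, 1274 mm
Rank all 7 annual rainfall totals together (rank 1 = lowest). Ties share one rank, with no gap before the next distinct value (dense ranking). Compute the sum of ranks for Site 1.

7

Sorted (ascending): 607, 982, 1274, 1274, 1274, 1419, 1419
The 3 values of 1274 share dense rank 3.
The 2 values of 1419 share dense rank 4.
Remaining distinct values take the next consecutive integers.
Site 1 values → pooled ranks: 1419→4, 1274→3
Rank sum = 4 + 3 = 7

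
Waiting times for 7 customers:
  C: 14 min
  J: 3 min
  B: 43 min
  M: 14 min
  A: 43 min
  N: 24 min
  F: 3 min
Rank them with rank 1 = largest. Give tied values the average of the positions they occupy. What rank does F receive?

Sorted (descending): 43, 43, 24, 14, 14, 3, 3
The 2 values of 43 occupy positions 1–2 → average rank (1+2)/2 = 1.5.
The 2 values of 14 occupy positions 4–5 → average rank (4+5)/2 = 4.5.
The 2 values of 3 occupy positions 6–7 → average rank (6+7)/2 = 6.5.
F has value 3 min → rank 6.5.

6.5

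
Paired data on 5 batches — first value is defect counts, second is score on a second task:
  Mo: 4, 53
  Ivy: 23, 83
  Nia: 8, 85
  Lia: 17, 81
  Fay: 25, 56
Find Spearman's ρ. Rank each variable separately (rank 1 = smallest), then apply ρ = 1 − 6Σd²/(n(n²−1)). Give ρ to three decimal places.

0.100

Ranks of variable 1: 1, 4, 2, 3, 5
Ranks of variable 2: 1, 4, 5, 3, 2
d = r₁ − r₂: 0, 0, -3, 0, 3
d²: 0, 0, 9, 0, 9; Σd² = 18
ρ = 1 − 6·18/(5·24) = 1 − 108/120 = 0.100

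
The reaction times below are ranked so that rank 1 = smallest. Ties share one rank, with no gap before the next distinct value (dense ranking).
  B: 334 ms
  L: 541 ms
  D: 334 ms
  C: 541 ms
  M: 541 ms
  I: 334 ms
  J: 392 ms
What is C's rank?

Sorted (ascending): 334, 334, 334, 392, 541, 541, 541
The 3 values of 334 share dense rank 1.
The 3 values of 541 share dense rank 3.
Remaining distinct values take the next consecutive integers.
C has value 541 ms → rank 3.

3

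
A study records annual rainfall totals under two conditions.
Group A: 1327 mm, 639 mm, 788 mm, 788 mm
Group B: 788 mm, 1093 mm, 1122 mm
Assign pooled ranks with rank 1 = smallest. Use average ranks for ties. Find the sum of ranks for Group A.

Sorted (ascending): 639, 788, 788, 788, 1093, 1122, 1327
The 3 values of 788 occupy positions 2–4 → average rank 3.
Group A values → pooled ranks: 1327→7, 639→1, 788→3, 788→3
Rank sum = 7 + 1 + 3 + 3 = 14

14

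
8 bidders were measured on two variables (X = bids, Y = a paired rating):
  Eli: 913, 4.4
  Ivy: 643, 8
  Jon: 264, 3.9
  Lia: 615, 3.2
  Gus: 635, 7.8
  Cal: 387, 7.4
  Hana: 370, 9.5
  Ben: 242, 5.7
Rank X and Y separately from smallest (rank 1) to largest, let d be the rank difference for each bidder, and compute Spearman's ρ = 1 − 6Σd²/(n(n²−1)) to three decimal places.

Ranks of variable 1: 8, 7, 2, 5, 6, 4, 3, 1
Ranks of variable 2: 3, 7, 2, 1, 6, 5, 8, 4
d = r₁ − r₂: 5, 0, 0, 4, 0, -1, -5, -3
d²: 25, 0, 0, 16, 0, 1, 25, 9; Σd² = 76
ρ = 1 − 6·76/(8·63) = 1 − 456/504 = 0.095

0.095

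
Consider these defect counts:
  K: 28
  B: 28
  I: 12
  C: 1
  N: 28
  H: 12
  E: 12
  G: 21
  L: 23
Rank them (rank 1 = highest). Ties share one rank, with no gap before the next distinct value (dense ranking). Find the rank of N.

1

Sorted (descending): 28, 28, 28, 23, 21, 12, 12, 12, 1
The 3 values of 28 share dense rank 1.
The 3 values of 12 share dense rank 4.
Remaining distinct values take the next consecutive integers.
N has value 28 → rank 1.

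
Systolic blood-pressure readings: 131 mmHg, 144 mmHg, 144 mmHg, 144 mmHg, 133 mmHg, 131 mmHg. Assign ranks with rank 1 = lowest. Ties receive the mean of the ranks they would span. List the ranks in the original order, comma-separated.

Sorted (ascending): 131, 131, 133, 144, 144, 144
The 2 values of 131 occupy positions 1–2 → average rank (1+2)/2 = 1.5.
The 3 values of 144 occupy positions 4–6 → average rank 5.

1.5, 5, 5, 5, 3, 1.5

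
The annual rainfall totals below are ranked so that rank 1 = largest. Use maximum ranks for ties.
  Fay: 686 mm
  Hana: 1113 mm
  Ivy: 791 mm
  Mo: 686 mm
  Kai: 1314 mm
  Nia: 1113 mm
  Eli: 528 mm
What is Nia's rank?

Sorted (descending): 1314, 1113, 1113, 791, 686, 686, 528
The 2 values of 1113 occupy positions 2–3 → each gets rank 3.
The 2 values of 686 occupy positions 5–6 → each gets rank 6.
Nia has value 1113 mm → rank 3.

3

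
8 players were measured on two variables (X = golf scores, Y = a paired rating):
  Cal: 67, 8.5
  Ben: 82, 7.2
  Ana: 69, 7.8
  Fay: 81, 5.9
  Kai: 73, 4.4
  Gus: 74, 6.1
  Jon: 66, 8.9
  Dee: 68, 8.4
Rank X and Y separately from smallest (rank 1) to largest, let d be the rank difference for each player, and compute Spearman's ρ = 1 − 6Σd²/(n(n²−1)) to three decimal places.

-0.786

Ranks of variable 1: 2, 8, 4, 7, 5, 6, 1, 3
Ranks of variable 2: 7, 4, 5, 2, 1, 3, 8, 6
d = r₁ − r₂: -5, 4, -1, 5, 4, 3, -7, -3
d²: 25, 16, 1, 25, 16, 9, 49, 9; Σd² = 150
ρ = 1 − 6·150/(8·63) = 1 − 900/504 = -0.786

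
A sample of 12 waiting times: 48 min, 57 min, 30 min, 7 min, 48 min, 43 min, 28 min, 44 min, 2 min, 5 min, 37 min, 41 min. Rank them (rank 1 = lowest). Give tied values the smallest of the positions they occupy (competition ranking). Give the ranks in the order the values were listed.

Sorted (ascending): 2, 5, 7, 28, 30, 37, 41, 43, 44, 48, 48, 57
The 2 values of 48 occupy positions 10–11 → each gets rank 10.

10, 12, 5, 3, 10, 8, 4, 9, 1, 2, 6, 7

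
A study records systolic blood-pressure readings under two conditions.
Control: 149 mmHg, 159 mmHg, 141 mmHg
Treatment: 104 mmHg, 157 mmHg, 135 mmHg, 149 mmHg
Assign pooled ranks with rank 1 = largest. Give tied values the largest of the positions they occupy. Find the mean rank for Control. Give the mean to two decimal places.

3.33

Sorted (descending): 159, 157, 149, 149, 141, 135, 104
The 2 values of 149 occupy positions 3–4 → each gets rank 4.
Control values → pooled ranks: 149→4, 159→1, 141→5
Mean rank = (4 + 1 + 5) / 3 = 3.33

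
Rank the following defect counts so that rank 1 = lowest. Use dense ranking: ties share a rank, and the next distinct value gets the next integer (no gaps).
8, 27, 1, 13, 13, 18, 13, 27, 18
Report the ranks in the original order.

Sorted (ascending): 1, 8, 13, 13, 13, 18, 18, 27, 27
The 3 values of 13 share dense rank 3.
The 2 values of 18 share dense rank 4.
The 2 values of 27 share dense rank 5.
Remaining distinct values take the next consecutive integers.

2, 5, 1, 3, 3, 4, 3, 5, 4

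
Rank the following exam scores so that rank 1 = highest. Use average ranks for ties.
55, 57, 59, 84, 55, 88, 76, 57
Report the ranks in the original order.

Sorted (descending): 88, 84, 76, 59, 57, 57, 55, 55
The 2 values of 57 occupy positions 5–6 → average rank (5+6)/2 = 5.5.
The 2 values of 55 occupy positions 7–8 → average rank (7+8)/2 = 7.5.

7.5, 5.5, 4, 2, 7.5, 1, 3, 5.5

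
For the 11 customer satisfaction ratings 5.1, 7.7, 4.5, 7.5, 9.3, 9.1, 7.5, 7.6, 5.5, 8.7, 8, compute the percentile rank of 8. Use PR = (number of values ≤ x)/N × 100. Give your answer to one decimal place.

N = 11.
Strictly below 8: 7. Equal to 8: 1.
PR = 8/11 × 100 = 72.7

72.7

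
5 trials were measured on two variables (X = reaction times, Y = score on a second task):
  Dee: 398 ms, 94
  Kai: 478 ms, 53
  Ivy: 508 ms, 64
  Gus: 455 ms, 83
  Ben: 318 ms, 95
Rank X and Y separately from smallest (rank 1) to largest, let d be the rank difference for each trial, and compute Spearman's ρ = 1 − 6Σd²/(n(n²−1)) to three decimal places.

-0.900

Ranks of variable 1: 2, 4, 5, 3, 1
Ranks of variable 2: 4, 1, 2, 3, 5
d = r₁ − r₂: -2, 3, 3, 0, -4
d²: 4, 9, 9, 0, 16; Σd² = 38
ρ = 1 − 6·38/(5·24) = 1 − 228/120 = -0.900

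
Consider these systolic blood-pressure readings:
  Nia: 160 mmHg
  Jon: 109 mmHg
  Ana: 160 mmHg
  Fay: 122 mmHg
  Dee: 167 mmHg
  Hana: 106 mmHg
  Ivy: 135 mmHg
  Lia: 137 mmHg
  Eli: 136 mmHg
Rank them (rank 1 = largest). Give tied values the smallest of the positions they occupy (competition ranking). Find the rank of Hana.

Sorted (descending): 167, 160, 160, 137, 136, 135, 122, 109, 106
The 2 values of 160 occupy positions 2–3 → each gets rank 2.
Hana has value 106 mmHg → rank 9.

9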